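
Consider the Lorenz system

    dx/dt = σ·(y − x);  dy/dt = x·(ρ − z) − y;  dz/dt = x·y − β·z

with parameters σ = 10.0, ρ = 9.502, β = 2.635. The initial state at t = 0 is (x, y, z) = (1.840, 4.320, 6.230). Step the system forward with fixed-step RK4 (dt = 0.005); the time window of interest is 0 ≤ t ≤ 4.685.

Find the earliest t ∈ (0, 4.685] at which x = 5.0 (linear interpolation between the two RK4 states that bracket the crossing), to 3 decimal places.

t = 0.231

t=0.000: state=(1.840, 4.320, 6.230)
step 1 (dt=0.005): k1=(24.800, 1.700, -8.467), k2=(24.223, 1.939, -8.136), k3=(24.243, 1.932, -8.143), k4=(23.684, 2.167, -7.817); state += dt/6·(k1+2k2+2k3+k4)
t=0.005: state=(1.961, 4.330, 6.189)
t=0.010: state=(2.077, 4.342, 6.152)
t=0.015: state=(2.188, 4.356, 6.117)
continuing one RK4 step at a time; state shown every 40 steps (Δt=0.2):
t=0.200: state=(4.696, 5.712, 6.509)
t=0.230: state=(4.992, 5.949, 6.831)
next step: t=0.235: state=(5.040, 5.986, 6.890) — x has crossed 5.0
linear interpolation between t=0.230 (4.99240) and t=0.235 (5.03997) → t≈0.231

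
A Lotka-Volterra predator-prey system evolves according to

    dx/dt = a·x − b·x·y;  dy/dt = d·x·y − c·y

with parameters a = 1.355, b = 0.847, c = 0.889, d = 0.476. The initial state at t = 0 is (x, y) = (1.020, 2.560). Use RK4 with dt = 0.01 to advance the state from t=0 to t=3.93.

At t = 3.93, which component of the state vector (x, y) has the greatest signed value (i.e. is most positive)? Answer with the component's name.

largest component: x

t=0.000: state=(1.020, 2.560)
step 1 (dt=0.01): k1=(-0.830, -1.033), k2=(-0.822, -1.036), k3=(-0.822, -1.036), k4=(-0.814, -1.039); state += dt/6·(k1+2k2+2k3+k4)
t=0.010: state=(1.012, 2.550)
t=0.020: state=(1.004, 2.539)
t=0.030: state=(0.996, 2.529)
continuing one RK4 step at a time; state shown every 20 steps (Δt=0.2):
t=0.200: state=(0.883, 2.345)
t=0.400: state=(0.793, 2.125)
t=0.600: state=(0.738, 1.913)
t=0.800: state=(0.712, 1.716)
t=1.000: state=(0.709, 1.536)
t=1.200: state=(0.727, 1.377)
t=1.400: state=(0.764, 1.237)
t=1.600: state=(0.821, 1.117)
t=1.800: state=(0.899, 1.014)
t=2.000: state=(1.000, 0.929)
t=2.200: state=(1.127, 0.861)
t=2.400: state=(1.283, 0.808)
t=2.600: state=(1.473, 0.771)
t=2.800: state=(1.698, 0.750)
t=3.000: state=(1.962, 0.747)
t=3.200: state=(2.264, 0.765)
t=3.400: state=(2.600, 0.807)
t=3.600: state=(2.957, 0.880)
t=3.800: state=(3.311, 0.992)
t=3.930: state=(3.521, 1.092)
compare at T: x=3.521, y=1.092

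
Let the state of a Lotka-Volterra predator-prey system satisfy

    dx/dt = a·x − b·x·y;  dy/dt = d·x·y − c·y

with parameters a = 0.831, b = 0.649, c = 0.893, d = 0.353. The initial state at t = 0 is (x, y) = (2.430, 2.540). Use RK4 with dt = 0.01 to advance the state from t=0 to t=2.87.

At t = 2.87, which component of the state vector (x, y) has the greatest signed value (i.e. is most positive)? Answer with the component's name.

t=0.000: state=(2.430, 2.540)
step 1 (dt=0.01): k1=(-1.986, -0.089), k2=(-1.978, -0.098), k3=(-1.978, -0.098), k4=(-1.969, -0.107); state += dt/6·(k1+2k2+2k3+k4)
t=0.010: state=(2.410, 2.539)
t=0.020: state=(2.391, 2.538)
t=0.030: state=(2.371, 2.537)
continuing one RK4 step at a time; state shown every 10 steps (Δt=0.1):
t=0.100: state=(2.240, 2.522)
t=0.200: state=(2.069, 2.489)
t=0.300: state=(1.916, 2.442)
t=0.400: state=(1.780, 2.384)
t=0.500: state=(1.660, 2.317)
t=0.600: state=(1.556, 2.242)
t=0.700: state=(1.466, 2.163)
t=0.800: state=(1.388, 2.080)
t=0.900: state=(1.321, 1.996)
t=1.000: state=(1.265, 1.911)
t=1.100: state=(1.217, 1.826)
t=1.200: state=(1.178, 1.742)
t=1.300: state=(1.146, 1.660)
t=1.400: state=(1.122, 1.580)
t=1.500: state=(1.103, 1.503)
t=1.600: state=(1.090, 1.428)
t=1.700: state=(1.082, 1.357)
t=1.800: state=(1.079, 1.290)
t=1.900: state=(1.080, 1.225)
t=2.000: state=(1.086, 1.164)
t=2.100: state=(1.097, 1.107)
t=2.200: state=(1.111, 1.052)
t=2.300: state=(1.130, 1.001)
t=2.400: state=(1.152, 0.953)
t=2.500: state=(1.178, 0.908)
t=2.600: state=(1.209, 0.867)
t=2.700: state=(1.243, 0.828)
t=2.800: state=(1.282, 0.791)
t=2.870: state=(1.312, 0.768)
compare at T: x=1.312, y=0.768

largest component: x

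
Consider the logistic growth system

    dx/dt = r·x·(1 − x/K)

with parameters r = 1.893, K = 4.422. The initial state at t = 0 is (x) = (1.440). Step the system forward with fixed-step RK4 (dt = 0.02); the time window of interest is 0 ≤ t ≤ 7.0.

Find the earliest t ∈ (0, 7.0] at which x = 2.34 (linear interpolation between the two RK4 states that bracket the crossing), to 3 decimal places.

t=0.000: state=(1.440)
step 1 (dt=0.02): k1=(1.838), k2=(1.850), k3=(1.850), k4=(1.862); state += dt/6·(k1+2k2+2k3+k4)
t=0.020: state=(1.477)
t=0.040: state=(1.514)
t=0.060: state=(1.552)
t=0.440: state=(2.327)
next step: t=0.460: state=(2.369) — x has crossed 2.34
linear interpolation between t=0.440 (2.32694) and t=0.460 (2.36863) → t≈0.446

t = 0.446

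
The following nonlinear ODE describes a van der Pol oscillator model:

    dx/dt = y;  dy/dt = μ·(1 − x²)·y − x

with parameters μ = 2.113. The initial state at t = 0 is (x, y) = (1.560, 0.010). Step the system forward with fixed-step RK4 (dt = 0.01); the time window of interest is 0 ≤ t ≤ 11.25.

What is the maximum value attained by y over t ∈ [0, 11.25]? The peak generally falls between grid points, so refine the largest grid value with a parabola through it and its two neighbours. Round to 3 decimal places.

max y = 3.955

t=0.000: state=(1.560, 0.010)
step 1 (dt=0.01): k1=(0.010, -1.590), k2=(0.002, -1.566), k3=(0.002, -1.567), k4=(-0.006, -1.543); state += dt/6·(k1+2k2+2k3+k4)
t=0.010: state=(1.560, -0.006)
t=0.020: state=(1.560, -0.021)
t=0.030: state=(1.560, -0.036)
continuing one RK4 step at a time; state shown every 50 steps (Δt=0.5):
t=0.500: state=(1.436, -0.420)
t=1.000: state=(1.165, -0.677)
t=1.500: state=(0.708, -1.259)
t=2.000: state=(-0.345, -3.339)
t=2.500: state=(-1.902, -1.200)
t=3.000: state=(-1.979, 0.251)
t=3.500: state=(-1.825, 0.347)
t=4.000: state=(-1.635, 0.415)
t=4.500: state=(-1.402, 0.531)
t=5.000: state=(-1.083, 0.785)
t=5.500: state=(-0.535, 1.576)
t=6.000: state=(0.810, 3.920)
t=6.500: state=(2.000, 0.385)
t=7.000: state=(1.947, -0.291)
t=7.500: state=(1.782, -0.361)
t=8.000: state=(1.584, -0.436)
t=8.500: state=(1.336, -0.573)
t=9.000: state=(0.982, -0.894)
t=9.500: state=(0.322, -1.994)
t=10.000: state=(-1.277, -3.690)
t=10.500: state=(-2.021, -0.009)
t=11.000: state=(-1.911, 0.313)
t=11.250: state=(-1.828, 0.346)
largest grid value and its neighbours: y(6.020)=3.94934, y(6.030)=3.95486, y(6.040)=3.95387
parabola through these three points peaks at t≈6.033 with y≈3.95526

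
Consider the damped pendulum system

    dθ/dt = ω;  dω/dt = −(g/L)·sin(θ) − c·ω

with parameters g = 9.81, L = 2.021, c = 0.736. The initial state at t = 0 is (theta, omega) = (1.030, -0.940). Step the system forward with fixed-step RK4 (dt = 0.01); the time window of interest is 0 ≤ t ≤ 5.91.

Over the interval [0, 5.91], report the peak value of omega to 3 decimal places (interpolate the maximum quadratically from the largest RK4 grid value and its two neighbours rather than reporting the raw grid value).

max omega = 1.084

t=0.000: state=(1.030, -0.940)
step 1 (dt=0.01): k1=(-0.940, -3.470), k2=(-0.957, -3.445), k3=(-0.957, -3.445), k4=(-0.974, -3.420); state += dt/6·(k1+2k2+2k3+k4)
t=0.010: state=(1.020, -0.974)
t=0.020: state=(1.011, -1.008)
t=0.030: state=(1.000, -1.042)
continuing one RK4 step at a time; state shown every 20 steps (Δt=0.2):
t=0.200: state=(0.780, -1.523)
t=0.400: state=(0.439, -1.830)
t=0.600: state=(0.071, -1.801)
t=0.800: state=(-0.260, -1.461)
t=1.000: state=(-0.500, -0.917)
t=1.200: state=(-0.622, -0.302)
t=1.400: state=(-0.624, 0.273)
t=1.600: state=(-0.521, 0.729)
t=1.800: state=(-0.344, 1.009)
t=2.000: state=(-0.131, 1.082)
t=2.200: state=(0.075, 0.955)
t=2.400: state=(0.240, 0.676)
t=2.600: state=(0.341, 0.319)
t=2.800: state=(0.368, -0.043)
t=3.000: state=(0.327, -0.349)
t=3.200: state=(0.235, -0.553)
t=3.400: state=(0.114, -0.634)
t=3.600: state=(-0.010, -0.592)
t=3.800: state=(-0.116, -0.451)
t=4.000: state=(-0.187, -0.249)
t=4.200: state=(-0.215, -0.032)
t=4.400: state=(-0.201, 0.162)
t=4.600: state=(-0.154, 0.300)
t=4.800: state=(-0.086, 0.367)
t=5.000: state=(-0.012, 0.360)
t=5.200: state=(0.054, 0.290)
t=5.400: state=(0.101, 0.178)
t=5.600: state=(0.124, 0.050)
t=5.800: state=(0.122, -0.070)
t=5.910: state=(0.111, -0.124)
largest grid value and its neighbours: omega(1.960)=1.08406, omega(1.970)=1.08425, omega(1.980)=1.08393
parabola through these three points peaks at t≈1.969 with omega≈1.08426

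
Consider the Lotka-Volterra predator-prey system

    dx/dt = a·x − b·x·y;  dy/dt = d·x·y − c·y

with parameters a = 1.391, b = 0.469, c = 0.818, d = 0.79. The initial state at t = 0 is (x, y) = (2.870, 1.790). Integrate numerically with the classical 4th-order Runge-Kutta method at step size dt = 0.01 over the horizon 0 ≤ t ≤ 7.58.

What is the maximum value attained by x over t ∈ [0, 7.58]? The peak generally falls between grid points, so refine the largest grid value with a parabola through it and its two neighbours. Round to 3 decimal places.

max x = 3.161

t=0.000: state=(2.870, 1.790)
step 1 (dt=0.01): k1=(1.583, 2.594), k2=(1.570, 2.624), k3=(1.569, 2.624), k4=(1.556, 2.655); state += dt/6·(k1+2k2+2k3+k4)
t=0.010: state=(2.886, 1.816)
t=0.020: state=(2.901, 1.843)
t=0.030: state=(2.916, 1.871)
continuing one RK4 step at a time; state shown every 25 steps (Δt=0.25):
t=0.250: state=(3.146, 2.655)
t=0.500: state=(3.027, 4.013)
t=0.750: state=(2.433, 5.645)
t=1.000: state=(1.641, 6.877)
t=1.250: state=(1.006, 7.250)
t=1.500: state=(0.618, 6.912)
t=1.750: state=(0.404, 6.219)
t=2.000: state=(0.289, 5.422)
t=2.250: state=(0.227, 4.647)
t=2.500: state=(0.194, 3.947)
t=2.750: state=(0.180, 3.338)
t=3.000: state=(0.178, 2.818)
t=3.250: state=(0.186, 2.380)
t=3.500: state=(0.203, 2.015)
t=3.750: state=(0.231, 1.714)
t=4.000: state=(0.272, 1.468)
t=4.250: state=(0.328, 1.269)
t=4.500: state=(0.404, 1.112)
t=4.750: state=(0.506, 0.991)
t=5.000: state=(0.641, 0.904)
t=5.250: state=(0.820, 0.850)
t=5.500: state=(1.052, 0.833)
t=5.750: state=(1.349, 0.860)
t=6.000: state=(1.719, 0.947)
t=6.250: state=(2.158, 1.131)
t=6.500: state=(2.627, 1.479)
t=6.750: state=(3.024, 2.112)
t=7.000: state=(3.154, 3.188)
t=7.250: state=(2.817, 4.726)
t=7.500: state=(2.086, 6.274)
t=7.580: state=(1.829, 6.650)
largest grid value and its neighbours: x(6.950)=3.16086, x(6.960)=3.16100, x(6.970)=3.16040
parabola through these three points peaks at t≈6.957 with x≈3.16104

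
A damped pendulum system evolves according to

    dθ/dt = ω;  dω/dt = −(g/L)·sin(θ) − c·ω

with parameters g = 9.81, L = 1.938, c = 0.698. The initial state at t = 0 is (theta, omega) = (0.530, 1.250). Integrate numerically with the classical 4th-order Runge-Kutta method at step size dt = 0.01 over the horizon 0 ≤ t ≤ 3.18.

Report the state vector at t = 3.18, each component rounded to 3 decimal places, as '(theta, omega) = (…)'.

t=0.000: state=(0.530, 1.250)
step 1 (dt=0.01): k1=(1.250, -3.431), k2=(1.233, -3.447), k3=(1.233, -3.446), k4=(1.216, -3.461); state += dt/6·(k1+2k2+2k3+k4)
t=0.010: state=(0.542, 1.216)
t=0.020: state=(0.554, 1.181)
t=0.030: state=(0.566, 1.146)
continuing one RK4 step at a time; state shown every 20 steps (Δt=0.2):
t=0.200: state=(0.709, 0.529)
t=0.400: state=(0.743, -0.176)
t=0.600: state=(0.646, -0.764)
t=0.800: state=(0.450, -1.159)
t=1.000: state=(0.199, -1.308)
t=1.200: state=(-0.056, -1.201)
t=1.400: state=(-0.267, -0.885)
t=1.600: state=(-0.402, -0.452)
t=1.800: state=(-0.447, 0.003)
t=2.000: state=(-0.405, 0.398)
t=2.200: state=(-0.295, 0.673)
t=2.400: state=(-0.146, 0.792)
t=2.600: state=(0.011, 0.751)
t=2.800: state=(0.145, 0.575)
t=3.000: state=(0.235, 0.317)
t=3.180: state=(0.269, 0.062)

(theta, omega) = (0.269, 0.062)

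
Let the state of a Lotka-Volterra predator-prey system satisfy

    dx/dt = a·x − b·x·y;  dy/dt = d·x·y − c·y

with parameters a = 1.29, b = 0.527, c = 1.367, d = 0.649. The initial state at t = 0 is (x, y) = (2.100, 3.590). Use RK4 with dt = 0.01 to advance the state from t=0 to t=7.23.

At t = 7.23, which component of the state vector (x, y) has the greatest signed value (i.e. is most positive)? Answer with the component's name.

largest component: x

t=0.000: state=(2.100, 3.590)
step 1 (dt=0.01): k1=(-1.264, -0.015), k2=(-1.260, -0.029), k3=(-1.260, -0.029), k4=(-1.256, -0.044); state += dt/6·(k1+2k2+2k3+k4)
t=0.010: state=(2.087, 3.590)
t=0.020: state=(2.075, 3.589)
t=0.030: state=(2.062, 3.588)
continuing one RK4 step at a time; state shown every 25 steps (Δt=0.25):
t=0.250: state=(1.814, 3.501)
t=0.500: state=(1.601, 3.278)
t=0.750: state=(1.462, 2.983)
t=1.000: state=(1.391, 2.669)
t=1.250: state=(1.378, 2.373)
t=1.500: state=(1.416, 2.113)
t=1.750: state=(1.502, 1.902)
t=2.000: state=(1.632, 1.741)
t=2.250: state=(1.805, 1.634)
t=2.500: state=(2.017, 1.582)
t=2.750: state=(2.261, 1.590)
t=3.000: state=(2.521, 1.666)
t=3.250: state=(2.770, 1.819)
t=3.500: state=(2.964, 2.060)
t=3.750: state=(3.056, 2.389)
t=4.000: state=(3.002, 2.781)
t=4.250: state=(2.799, 3.169)
t=4.500: state=(2.493, 3.462)
t=4.750: state=(2.159, 3.588)
t=5.000: state=(1.861, 3.529)
t=5.250: state=(1.634, 3.326)
t=5.500: state=(1.482, 3.040)
t=5.750: state=(1.399, 2.727)
t=6.000: state=(1.377, 2.425)
t=6.250: state=(1.406, 2.158)
t=6.500: state=(1.483, 1.937)
t=6.750: state=(1.605, 1.767)
t=7.000: state=(1.770, 1.650)
t=7.230: state=(1.958, 1.591)
compare at T: x=1.958, y=1.591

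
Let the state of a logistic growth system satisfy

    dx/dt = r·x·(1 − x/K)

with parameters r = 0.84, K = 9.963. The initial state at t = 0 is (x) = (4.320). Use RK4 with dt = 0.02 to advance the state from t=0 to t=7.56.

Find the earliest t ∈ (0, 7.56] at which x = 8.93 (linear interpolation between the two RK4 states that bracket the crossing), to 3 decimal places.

t=0.000: state=(4.320)
step 1 (dt=0.02): k1=(2.055), k2=(2.058), k3=(2.058), k4=(2.060); state += dt/6·(k1+2k2+2k3+k4)
t=0.020: state=(4.361)
t=0.040: state=(4.402)
t=0.060: state=(4.444)
continuing one RK4 step at a time; state shown every 25 steps (Δt=0.5):
t=0.500: state=(5.361)
t=1.000: state=(6.371)
t=1.500: state=(7.269)
t=2.000: state=(8.012)
t=2.500: state=(8.589)
t=2.880: state=(8.925)
next step: t=2.900: state=(8.941) — x has crossed 8.93
linear interpolation between t=2.880 (8.92545) and t=2.900 (8.94096) → t≈2.886

t = 2.886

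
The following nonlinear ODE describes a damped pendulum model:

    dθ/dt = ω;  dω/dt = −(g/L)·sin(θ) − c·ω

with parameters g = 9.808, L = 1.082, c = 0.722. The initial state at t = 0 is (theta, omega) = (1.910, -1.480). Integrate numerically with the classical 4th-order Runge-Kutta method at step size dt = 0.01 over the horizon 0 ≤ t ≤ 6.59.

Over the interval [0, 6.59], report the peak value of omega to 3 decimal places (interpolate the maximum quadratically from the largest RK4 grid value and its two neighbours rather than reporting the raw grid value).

max omega = 2.827

t=0.000: state=(1.910, -1.480)
step 1 (dt=0.01): k1=(-1.480, -7.480), k2=(-1.517, -7.475), k3=(-1.517, -7.475), k4=(-1.555, -7.470); state += dt/6·(k1+2k2+2k3+k4)
t=0.010: state=(1.895, -1.555)
t=0.020: state=(1.879, -1.629)
t=0.030: state=(1.862, -1.704)
continuing one RK4 step at a time; state shown every 25 steps (Δt=0.25):
t=0.250: state=(1.311, -3.273)
t=0.500: state=(0.342, -4.205)
t=0.750: state=(-0.619, -3.163)
t=1.000: state=(-1.145, -0.991)
t=1.250: state=(-1.124, 1.088)
t=1.500: state=(-0.653, 2.532)
t=1.750: state=(0.035, 2.719)
t=2.000: state=(0.592, 1.575)
t=2.250: state=(0.783, -0.057)
t=2.500: state=(0.588, -1.398)
t=2.750: state=(0.152, -1.920)
t=3.000: state=(-0.285, -1.432)
t=3.250: state=(-0.513, -0.341)
t=3.500: state=(-0.459, 0.722)
t=3.750: state=(-0.194, 1.281)
t=4.000: state=(0.121, 1.128)
t=4.250: state=(0.325, 0.449)
t=4.500: state=(0.337, -0.332)
t=4.750: state=(0.184, -0.827)
t=5.000: state=(-0.035, -0.837)
t=5.250: state=(-0.200, -0.434)
t=5.500: state=(-0.240, 0.114)
t=5.750: state=(-0.155, 0.517)
t=6.000: state=(-0.008, 0.600)
t=6.250: state=(0.118, 0.373)
t=6.500: state=(0.166, 0.000)
t=6.590: state=(0.160, -0.128)
largest grid value and its neighbours: omega(1.650)=2.82678, omega(1.660)=2.82704, omega(1.670)=2.82481
parabola through these three points peaks at t≈1.656 with omega≈2.82724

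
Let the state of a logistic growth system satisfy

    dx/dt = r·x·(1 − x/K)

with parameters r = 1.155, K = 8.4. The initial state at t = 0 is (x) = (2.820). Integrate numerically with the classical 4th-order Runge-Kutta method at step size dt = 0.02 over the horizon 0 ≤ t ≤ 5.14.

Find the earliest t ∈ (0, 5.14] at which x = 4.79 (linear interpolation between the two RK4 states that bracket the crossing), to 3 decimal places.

t = 0.836

t=0.000: state=(2.820)
step 1 (dt=0.02): k1=(2.164), k2=(2.172), k3=(2.172), k4=(2.180); state += dt/6·(k1+2k2+2k3+k4)
t=0.020: state=(2.863)
t=0.040: state=(2.907)
t=0.060: state=(2.951)
continuing one RK4 step at a time; state shown every 10 steps (Δt=0.2):
t=0.200: state=(3.268)
t=0.400: state=(3.739)
t=0.600: state=(4.222)
t=0.800: state=(4.705)
t=0.820: state=(4.753)
next step: t=0.840: state=(4.800) — x has crossed 4.79
linear interpolation between t=0.820 (4.75254) and t=0.840 (4.80014) → t≈0.836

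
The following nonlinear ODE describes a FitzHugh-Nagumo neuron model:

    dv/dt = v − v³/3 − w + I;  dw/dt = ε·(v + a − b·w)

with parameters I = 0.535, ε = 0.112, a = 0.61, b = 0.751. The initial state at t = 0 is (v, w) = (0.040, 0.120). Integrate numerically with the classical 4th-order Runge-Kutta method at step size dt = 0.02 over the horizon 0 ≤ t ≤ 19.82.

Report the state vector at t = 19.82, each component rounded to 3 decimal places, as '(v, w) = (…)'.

(v, w) = (-1.458, 0.026)

t=0.000: state=(0.040, 0.120)
step 1 (dt=0.02): k1=(0.455, 0.063), k2=(0.459, 0.063), k3=(0.459, 0.063), k4=(0.463, 0.064); state += dt/6·(k1+2k2+2k3+k4)
t=0.020: state=(0.049, 0.121)
t=0.040: state=(0.059, 0.123)
t=0.060: state=(0.068, 0.124)
continuing one RK4 step at a time; state shown every 50 steps (Δt=1):
t=1.000: state=(0.730, 0.213)
t=2.000: state=(1.538, 0.388)
t=3.000: state=(1.706, 0.601)
t=4.000: state=(1.640, 0.799)
t=5.000: state=(1.537, 0.970)
t=6.000: state=(1.423, 1.117)
t=7.000: state=(1.297, 1.238)
t=8.000: state=(1.152, 1.336)
t=9.000: state=(0.973, 1.408)
t=10.000: state=(0.718, 1.451)
t=11.000: state=(0.256, 1.455)
t=12.000: state=(-0.818, 1.380)
t=13.000: state=(-1.864, 1.177)
t=14.000: state=(-1.929, 0.941)
t=15.000: state=(-1.855, 0.727)
t=16.000: state=(-1.774, 0.539)
t=17.000: state=(-1.692, 0.375)
t=18.000: state=(-1.610, 0.233)
t=19.000: state=(-1.527, 0.112)
t=19.820: state=(-1.458, 0.026)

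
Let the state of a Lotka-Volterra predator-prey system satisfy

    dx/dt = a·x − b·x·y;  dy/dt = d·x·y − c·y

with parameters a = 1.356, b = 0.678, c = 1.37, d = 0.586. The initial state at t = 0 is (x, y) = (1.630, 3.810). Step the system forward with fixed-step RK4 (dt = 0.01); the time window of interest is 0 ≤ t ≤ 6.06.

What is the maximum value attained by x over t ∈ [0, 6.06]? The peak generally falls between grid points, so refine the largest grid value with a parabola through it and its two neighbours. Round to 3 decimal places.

max x = 4.717

t=0.000: state=(1.630, 3.810)
step 1 (dt=0.01): k1=(-2.000, -1.580), k2=(-1.979, -1.599), k3=(-1.979, -1.599), k4=(-1.959, -1.618); state += dt/6·(k1+2k2+2k3+k4)
t=0.010: state=(1.610, 3.794)
t=0.020: state=(1.591, 3.778)
t=0.030: state=(1.572, 3.761)
continuing one RK4 step at a time; state shown every 20 steps (Δt=0.2):
t=0.200: state=(1.307, 3.436)
t=0.400: state=(1.107, 3.006)
t=0.600: state=(0.994, 2.583)
t=0.800: state=(0.943, 2.199)
t=1.000: state=(0.940, 1.867)
t=1.200: state=(0.976, 1.587)
t=1.400: state=(1.049, 1.358)
t=1.600: state=(1.159, 1.175)
t=1.800: state=(1.309, 1.032)
t=2.000: state=(1.504, 0.925)
t=2.200: state=(1.750, 0.850)
t=2.400: state=(2.052, 0.807)
t=2.600: state=(2.414, 0.797)
t=2.800: state=(2.838, 0.824)
t=3.000: state=(3.314, 0.898)
t=3.200: state=(3.816, 1.037)
t=3.400: state=(4.285, 1.268)
t=3.600: state=(4.626, 1.629)
t=3.800: state=(4.705, 2.147)
t=4.000: state=(4.418, 2.796)
t=4.200: state=(3.790, 3.449)
t=4.400: state=(3.010, 3.907)
t=4.600: state=(2.293, 4.048)
t=4.800: state=(1.751, 3.893)
t=5.000: state=(1.384, 3.551)
t=5.200: state=(1.153, 3.130)
t=5.400: state=(1.019, 2.701)
t=5.600: state=(0.952, 2.304)
t=5.800: state=(0.936, 1.956)
t=6.000: state=(0.962, 1.661)
t=6.060: state=(0.977, 1.583)
largest grid value and its neighbours: x(3.740)=4.71674, x(3.750)=4.71711, x(3.760)=4.71659
parabola through these three points peaks at t≈3.749 with x≈4.71711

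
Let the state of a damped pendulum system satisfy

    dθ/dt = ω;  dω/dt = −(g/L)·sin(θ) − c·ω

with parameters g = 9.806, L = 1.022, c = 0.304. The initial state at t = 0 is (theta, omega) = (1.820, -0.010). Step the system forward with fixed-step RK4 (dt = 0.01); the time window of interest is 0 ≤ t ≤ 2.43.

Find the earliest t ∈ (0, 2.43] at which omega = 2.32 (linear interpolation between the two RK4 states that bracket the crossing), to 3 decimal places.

t=0.000: state=(1.820, -0.010)
step 1 (dt=0.01): k1=(-0.010, -9.295), k2=(-0.056, -9.281), k3=(-0.056, -9.282), k4=(-0.103, -9.269); state += dt/6·(k1+2k2+2k3+k4)
t=0.010: state=(1.819, -0.103)
t=0.020: state=(1.818, -0.195)
t=0.030: state=(1.816, -0.288)
continuing one RK4 step at a time; state shown every 10 steps (Δt=0.1):
t=0.100: state=(1.773, -0.929)
t=0.200: state=(1.635, -1.836)
t=0.300: state=(1.406, -2.723)
t=0.400: state=(1.092, -3.537)
t=0.500: state=(0.705, -4.168)
t=0.600: state=(0.269, -4.483)
t=0.700: state=(-0.178, -4.390)
t=0.800: state=(-0.595, -3.900)
t=0.900: state=(-0.948, -3.123)
t=1.000: state=(-1.215, -2.194)
t=1.100: state=(-1.386, -1.216)
t=1.200: state=(-1.458, -0.244)
t=1.300: state=(-1.435, 0.702)
t=1.400: state=(-1.319, 1.609)
t=1.480: state=(-1.163, 2.288)
next step: t=1.490: state=(-1.140, 2.369) — omega has crossed 2.32
linear interpolation between t=1.480 (2.28794) and t=1.490 (2.36850) → t≈1.484

t = 1.484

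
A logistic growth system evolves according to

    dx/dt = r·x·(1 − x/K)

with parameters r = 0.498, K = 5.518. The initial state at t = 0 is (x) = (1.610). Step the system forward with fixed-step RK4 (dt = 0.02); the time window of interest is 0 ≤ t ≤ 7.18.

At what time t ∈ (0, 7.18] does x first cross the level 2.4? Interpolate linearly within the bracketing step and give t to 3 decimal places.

t = 1.255

t=0.000: state=(1.610)
step 1 (dt=0.02): k1=(0.568), k2=(0.569), k3=(0.569), k4=(0.570); state += dt/6·(k1+2k2+2k3+k4)
t=0.020: state=(1.621)
t=0.040: state=(1.633)
t=0.060: state=(1.644)
continuing one RK4 step at a time; state shown every 25 steps (Δt=0.5):
t=0.500: state=(1.908)
t=1.000: state=(2.229)
t=1.240: state=(2.390)
next step: t=1.260: state=(2.403) — x has crossed 2.4
linear interpolation between t=1.240 (2.38977) and t=1.260 (2.40327) → t≈1.255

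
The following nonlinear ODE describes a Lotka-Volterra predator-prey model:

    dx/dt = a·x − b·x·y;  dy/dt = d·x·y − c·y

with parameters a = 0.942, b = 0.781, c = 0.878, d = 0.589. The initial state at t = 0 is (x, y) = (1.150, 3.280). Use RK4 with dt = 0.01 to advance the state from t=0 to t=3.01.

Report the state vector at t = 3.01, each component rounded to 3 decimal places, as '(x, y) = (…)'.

(x, y) = (0.454, 0.506)

t=0.000: state=(1.150, 3.280)
step 1 (dt=0.01): k1=(-1.863, -0.658), k2=(-1.845, -0.675), k3=(-1.845, -0.675), k4=(-1.827, -0.692); state += dt/6·(k1+2k2+2k3+k4)
t=0.010: state=(1.132, 3.273)
t=0.020: state=(1.113, 3.266)
t=0.030: state=(1.096, 3.259)
continuing one RK4 step at a time; state shown every 10 steps (Δt=0.1):
t=0.100: state=(0.981, 3.198)
t=0.200: state=(0.843, 3.091)
t=0.300: state=(0.731, 2.965)
t=0.400: state=(0.641, 2.827)
t=0.500: state=(0.568, 2.683)
t=0.600: state=(0.509, 2.537)
t=0.700: state=(0.461, 2.391)
t=0.800: state=(0.423, 2.247)
t=0.900: state=(0.392, 2.108)
t=1.000: state=(0.367, 1.975)
t=1.100: state=(0.347, 1.847)
t=1.200: state=(0.332, 1.726)
t=1.300: state=(0.320, 1.612)
t=1.400: state=(0.312, 1.504)
t=1.500: state=(0.306, 1.403)
t=1.600: state=(0.302, 1.308)
t=1.700: state=(0.301, 1.220)
t=1.800: state=(0.301, 1.137)
t=1.900: state=(0.304, 1.060)
t=2.000: state=(0.308, 0.989)
t=2.100: state=(0.314, 0.922)
t=2.200: state=(0.322, 0.861)
t=2.300: state=(0.332, 0.804)
t=2.400: state=(0.343, 0.751)
t=2.500: state=(0.356, 0.702)
t=2.600: state=(0.371, 0.657)
t=2.700: state=(0.388, 0.615)
t=2.800: state=(0.407, 0.577)
t=2.900: state=(0.428, 0.542)
t=3.000: state=(0.452, 0.509)
t=3.010: state=(0.454, 0.506)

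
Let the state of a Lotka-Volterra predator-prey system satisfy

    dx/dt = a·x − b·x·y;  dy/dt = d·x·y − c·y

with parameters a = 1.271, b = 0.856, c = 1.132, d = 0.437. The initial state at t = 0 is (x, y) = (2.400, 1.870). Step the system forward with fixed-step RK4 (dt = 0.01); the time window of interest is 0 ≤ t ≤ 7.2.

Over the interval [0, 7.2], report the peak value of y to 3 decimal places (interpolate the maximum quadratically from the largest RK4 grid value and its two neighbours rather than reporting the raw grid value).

t=0.000: state=(2.400, 1.870)
step 1 (dt=0.01): k1=(-0.791, -0.156), k2=(-0.788, -0.159), k3=(-0.788, -0.159), k4=(-0.785, -0.162); state += dt/6·(k1+2k2+2k3+k4)
t=0.010: state=(2.392, 1.868)
t=0.020: state=(2.384, 1.867)
t=0.030: state=(2.377, 1.865)
continuing one RK4 step at a time; state shown every 25 steps (Δt=0.25):
t=0.250: state=(2.222, 1.813)
t=0.500: state=(2.090, 1.728)
t=0.750: state=(2.005, 1.628)
t=1.000: state=(1.966, 1.523)
t=1.250: state=(1.971, 1.423)
t=1.500: state=(2.017, 1.332)
t=1.750: state=(2.102, 1.257)
t=2.000: state=(2.221, 1.199)
t=2.250: state=(2.372, 1.161)
t=2.500: state=(2.548, 1.144)
t=2.750: state=(2.740, 1.151)
t=3.000: state=(2.934, 1.182)
t=3.250: state=(3.112, 1.240)
t=3.500: state=(3.252, 1.323)
t=3.750: state=(3.330, 1.430)
t=4.000: state=(3.327, 1.551)
t=4.250: state=(3.237, 1.674)
t=4.500: state=(3.072, 1.781)
t=4.750: state=(2.858, 1.856)
t=5.000: state=(2.629, 1.887)
t=5.250: state=(2.414, 1.873)
t=5.500: state=(2.233, 1.818)
t=5.750: state=(2.097, 1.735)
t=6.000: state=(2.009, 1.635)
t=6.250: state=(1.967, 1.530)
t=6.500: state=(1.970, 1.429)
t=6.750: state=(2.013, 1.338)
t=7.000: state=(2.095, 1.262)
t=7.200: state=(2.186, 1.213)
largest grid value and its neighbours: y(5.030)=1.88785, y(5.040)=1.88791, y(5.050)=1.88789
parabola through these three points peaks at t≈5.043 with y≈1.88791

max y = 1.888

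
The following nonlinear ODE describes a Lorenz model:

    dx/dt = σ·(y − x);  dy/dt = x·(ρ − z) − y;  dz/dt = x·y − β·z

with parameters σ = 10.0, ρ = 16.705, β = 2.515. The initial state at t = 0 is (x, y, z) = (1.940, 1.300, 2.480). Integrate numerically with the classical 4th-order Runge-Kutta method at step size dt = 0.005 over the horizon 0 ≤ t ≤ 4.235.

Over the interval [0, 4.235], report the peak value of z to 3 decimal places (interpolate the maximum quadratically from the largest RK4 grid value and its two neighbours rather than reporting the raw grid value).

t=0.000: state=(1.940, 1.300, 2.480)
step 1 (dt=0.005): k1=(-6.400, 26.296, -3.715), k2=(-5.583, 26.021, -3.586), k3=(-5.610, 26.050, -3.586), k4=(-4.817, 25.802, -3.458); state += dt/6·(k1+2k2+2k3+k4)
t=0.005: state=(1.912, 1.430, 2.462)
t=0.010: state=(1.892, 1.558, 2.445)
t=0.015: state=(1.879, 1.685, 2.430)
continuing one RK4 step at a time; state shown every 40 steps (Δt=0.2):
t=0.200: state=(4.854, 8.194, 3.838)
t=0.400: state=(12.469, 12.829, 22.221)
t=0.600: state=(3.372, -0.918, 19.812)
t=0.800: state=(-0.409, -0.972, 11.860)
t=1.000: state=(-1.370, -2.037, 7.383)
t=1.200: state=(-4.044, -6.360, 6.198)
t=1.400: state=(-10.396, -12.840, 16.661)
t=1.600: state=(-6.300, -1.972, 21.355)
t=1.800: state=(-1.535, -0.859, 13.377)
t=2.000: state=(-1.650, -2.261, 8.424)
t=2.200: state=(-4.300, -6.579, 7.102)
t=2.400: state=(-10.171, -12.203, 16.985)
t=2.600: state=(-6.265, -2.359, 20.884)
t=2.800: state=(-1.940, -1.362, 13.363)
t=3.000: state=(-2.364, -3.237, 8.768)
t=3.200: state=(-5.809, -8.501, 9.072)
t=3.400: state=(-10.185, -9.850, 20.261)
t=3.600: state=(-4.714, -1.965, 18.554)
t=3.800: state=(-2.321, -2.320, 12.082)
t=4.000: state=(-3.826, -5.354, 9.051)
t=4.200: state=(-8.335, -10.729, 13.853)
t=4.235: state=(-9.085, -10.912, 15.866)
largest grid value and its neighbours: z(0.460)=25.71456, z(0.465)=25.74356, z(0.470)=25.73646
parabola through these three points peaks at t≈0.467 with z≈25.74522

max z = 25.745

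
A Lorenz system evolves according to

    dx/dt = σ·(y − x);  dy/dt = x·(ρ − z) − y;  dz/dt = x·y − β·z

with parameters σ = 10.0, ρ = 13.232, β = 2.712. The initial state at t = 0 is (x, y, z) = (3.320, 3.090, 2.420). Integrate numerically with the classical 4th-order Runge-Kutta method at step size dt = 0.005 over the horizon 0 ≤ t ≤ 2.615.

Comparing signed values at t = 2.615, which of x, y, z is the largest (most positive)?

largest component: z

t=0.000: state=(3.320, 3.090, 2.420)
step 1 (dt=0.005): k1=(-2.300, 32.806, 3.696), k2=(-1.422, 32.631, 3.925), k3=(-1.449, 32.653, 3.929), k4=(-0.595, 32.499, 4.161); state += dt/6·(k1+2k2+2k3+k4)
t=0.005: state=(3.313, 3.253, 2.440)
t=0.010: state=(3.314, 3.415, 2.462)
t=0.015: state=(3.323, 3.576, 2.486)
continuing one RK4 step at a time; state shown every 20 steps (Δt=0.1):
t=0.100: state=(4.380, 6.432, 3.423)
t=0.200: state=(7.084, 10.237, 6.894)
t=0.300: state=(9.841, 11.545, 13.894)
t=0.400: state=(9.427, 6.890, 18.904)
t=0.500: state=(5.945, 2.296, 17.357)
t=0.600: state=(3.054, 1.038, 13.802)
t=0.700: state=(1.787, 1.139, 10.730)
t=0.800: state=(1.534, 1.598, 8.371)
t=0.900: state=(1.834, 2.357, 6.668)
t=1.000: state=(2.596, 3.619, 5.660)
t=1.100: state=(3.940, 5.633, 5.642)
t=1.200: state=(5.978, 8.299, 7.379)
t=1.300: state=(8.228, 10.089, 11.596)
t=1.400: state=(8.975, 8.366, 16.194)
t=1.500: state=(7.197, 4.647, 16.991)
t=1.600: state=(4.725, 2.624, 14.739)
t=1.700: state=(3.221, 2.301, 12.036)
t=1.800: state=(2.773, 2.735, 9.810)
t=1.900: state=(3.058, 3.642, 8.279)
t=2.000: state=(3.921, 5.062, 7.637)
t=2.100: state=(5.316, 6.932, 8.272)
t=2.200: state=(6.981, 8.544, 10.584)
t=2.300: state=(8.044, 8.407, 13.871)
t=2.400: state=(7.543, 6.264, 15.706)
t=2.500: state=(5.914, 4.188, 15.000)
t=2.600: state=(4.458, 3.364, 13.079)
t=2.615: state=(4.303, 3.334, 12.773)
compare at T: x=4.303, y=3.334, z=12.773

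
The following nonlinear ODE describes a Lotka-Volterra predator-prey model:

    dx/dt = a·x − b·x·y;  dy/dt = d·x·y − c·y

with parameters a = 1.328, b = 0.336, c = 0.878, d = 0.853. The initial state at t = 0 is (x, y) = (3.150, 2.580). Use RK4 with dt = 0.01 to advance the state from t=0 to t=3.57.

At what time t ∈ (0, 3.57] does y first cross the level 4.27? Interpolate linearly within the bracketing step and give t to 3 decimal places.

t=0.000: state=(3.150, 2.580)
step 1 (dt=0.01): k1=(1.453, 4.667), k2=(1.431, 4.725), k3=(1.431, 4.726), k4=(1.409, 4.785); state += dt/6·(k1+2k2+2k3+k4)
t=0.010: state=(3.164, 2.627)
t=0.020: state=(3.178, 2.676)
t=0.030: state=(3.192, 2.725)
continuing one RK4 step at a time; state shown every 20 steps (Δt=0.2):
t=0.200: state=(3.329, 3.775)
t=0.260: state=(3.325, 4.247)
next step: t=0.270: state=(3.321, 4.330) — y has crossed 4.27
linear interpolation between t=0.260 (4.24653) and t=0.270 (4.33044) → t≈0.263

t = 0.263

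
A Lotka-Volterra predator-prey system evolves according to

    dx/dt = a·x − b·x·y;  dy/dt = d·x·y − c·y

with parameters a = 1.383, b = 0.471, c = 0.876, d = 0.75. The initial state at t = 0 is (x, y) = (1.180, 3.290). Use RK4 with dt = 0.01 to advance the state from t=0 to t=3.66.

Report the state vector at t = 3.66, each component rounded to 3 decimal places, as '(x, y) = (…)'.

t=0.000: state=(1.180, 3.290)
step 1 (dt=0.01): k1=(-0.197, 0.030), k2=(-0.196, 0.027), k3=(-0.196, 0.027), k4=(-0.196, 0.025); state += dt/6·(k1+2k2+2k3+k4)
t=0.010: state=(1.178, 3.290)
t=0.020: state=(1.176, 3.290)
t=0.030: state=(1.174, 3.291)
continuing one RK4 step at a time; state shown every 20 steps (Δt=0.2):
t=0.200: state=(1.141, 3.286)
t=0.400: state=(1.105, 3.264)
t=0.600: state=(1.074, 3.226)
t=0.800: state=(1.047, 3.174)
t=1.000: state=(1.027, 3.112)
t=1.200: state=(1.013, 3.043)
t=1.400: state=(1.006, 2.972)
t=1.600: state=(1.007, 2.900)
t=1.800: state=(1.013, 2.832)
t=2.000: state=(1.026, 2.770)
t=2.200: state=(1.045, 2.715)
t=2.400: state=(1.070, 2.670)
t=2.600: state=(1.099, 2.637)
t=2.800: state=(1.131, 2.616)
t=3.000: state=(1.167, 2.608)
t=3.200: state=(1.203, 2.615)
t=3.400: state=(1.239, 2.636)
t=3.600: state=(1.272, 2.671)
t=3.660: state=(1.282, 2.684)

(x, y) = (1.282, 2.684)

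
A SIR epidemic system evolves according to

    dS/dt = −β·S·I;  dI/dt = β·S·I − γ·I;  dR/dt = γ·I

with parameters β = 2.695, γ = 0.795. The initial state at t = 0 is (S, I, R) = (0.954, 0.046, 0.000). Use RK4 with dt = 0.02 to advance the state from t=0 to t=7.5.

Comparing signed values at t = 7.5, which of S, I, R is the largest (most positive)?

largest component: R

t=0.000: state=(0.954, 0.046, 0.000)
step 1 (dt=0.02): k1=(-0.118, 0.082, 0.037), k2=(-0.120, 0.083, 0.037), k3=(-0.120, 0.083, 0.037), k4=(-0.122, 0.084, 0.038); state += dt/6·(k1+2k2+2k3+k4)
t=0.020: state=(0.952, 0.048, 0.001)
t=0.040: state=(0.949, 0.049, 0.002)
t=0.060: state=(0.947, 0.051, 0.002)
continuing one RK4 step at a time; state shown every 25 steps (Δt=0.5):
t=0.500: state=(0.865, 0.106, 0.029)
t=1.000: state=(0.703, 0.207, 0.090)
t=1.500: state=(0.494, 0.312, 0.194)
t=2.000: state=(0.312, 0.358, 0.330)
t=2.500: state=(0.194, 0.336, 0.470)
t=3.000: state=(0.128, 0.280, 0.592)
t=3.500: state=(0.092, 0.217, 0.691)
t=4.000: state=(0.071, 0.163, 0.766)
t=4.500: state=(0.059, 0.119, 0.822)
t=5.000: state=(0.051, 0.086, 0.862)
t=5.500: state=(0.046, 0.062, 0.892)
t=6.000: state=(0.043, 0.044, 0.913)
t=6.500: state=(0.041, 0.031, 0.927)
t=7.000: state=(0.040, 0.022, 0.938)
t=7.500: state=(0.039, 0.016, 0.946)
compare at T: S=0.039, I=0.016, R=0.946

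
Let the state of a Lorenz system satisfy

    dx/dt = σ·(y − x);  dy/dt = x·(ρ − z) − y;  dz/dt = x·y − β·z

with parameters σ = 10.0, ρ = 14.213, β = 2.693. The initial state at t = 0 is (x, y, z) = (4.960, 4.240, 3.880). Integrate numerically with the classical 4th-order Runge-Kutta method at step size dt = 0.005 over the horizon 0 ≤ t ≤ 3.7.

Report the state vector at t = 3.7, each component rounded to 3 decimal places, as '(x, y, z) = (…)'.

(x, y, z) = (5.706, 6.711, 11.034)

t=0.000: state=(4.960, 4.240, 3.880)
step 1 (dt=0.005): k1=(-7.200, 47.012, 10.582), k2=(-5.845, 46.577, 11.015), k3=(-5.889, 46.608, 11.021), k4=(-4.575, 46.203, 11.457); state += dt/6·(k1+2k2+2k3+k4)
t=0.005: state=(4.931, 4.473, 3.935)
t=0.010: state=(4.914, 4.702, 3.995)
t=0.015: state=(4.909, 4.928, 4.059)
continuing one RK4 step at a time; state shown every 40 steps (Δt=0.2):
t=0.200: state=(8.970, 11.683, 11.629)
t=0.400: state=(7.622, 3.920, 19.384)
t=0.600: state=(2.345, 1.270, 12.611)
t=0.800: state=(2.025, 2.517, 7.901)
t=1.000: state=(4.215, 6.015, 6.640)
t=1.200: state=(8.654, 10.403, 13.185)
t=1.400: state=(6.993, 4.254, 17.854)
t=1.600: state=(3.149, 2.401, 12.396)
t=1.800: state=(3.348, 4.145, 8.718)
t=2.000: state=(6.130, 7.982, 9.660)
t=2.200: state=(8.402, 7.971, 16.207)
t=2.400: state=(5.244, 3.582, 15.224)
t=2.600: state=(3.711, 3.785, 11.060)
t=2.800: state=(5.095, 6.309, 9.821)
t=3.000: state=(7.569, 8.306, 13.595)
t=3.200: state=(6.616, 5.252, 15.840)
t=3.400: state=(4.493, 4.034, 12.774)
t=3.600: state=(4.828, 5.530, 10.723)
t=3.700: state=(5.706, 6.711, 11.034)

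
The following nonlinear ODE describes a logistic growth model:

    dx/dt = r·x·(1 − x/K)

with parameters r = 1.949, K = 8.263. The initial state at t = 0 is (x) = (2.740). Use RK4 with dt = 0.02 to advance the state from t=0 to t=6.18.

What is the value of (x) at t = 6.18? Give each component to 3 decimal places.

t=0.000: state=(2.740)
step 1 (dt=0.02): k1=(3.569), k2=(3.593), k3=(3.593), k4=(3.615); state += dt/6·(k1+2k2+2k3+k4)
t=0.020: state=(2.812)
t=0.040: state=(2.885)
t=0.060: state=(2.958)
continuing one RK4 step at a time; state shown every 10 steps (Δt=0.2):
t=0.200: state=(3.494)
t=0.400: state=(4.294)
t=0.600: state=(5.082)
t=0.800: state=(5.803)
t=1.000: state=(6.420)
t=1.200: state=(6.918)
t=1.400: state=(7.302)
t=1.600: state=(7.587)
t=1.800: state=(7.793)
t=2.000: state=(7.938)
t=2.200: state=(8.040)
t=2.400: state=(8.111)
t=2.600: state=(8.159)
t=2.800: state=(8.193)
t=3.000: state=(8.215)
t=3.200: state=(8.231)
t=3.400: state=(8.241)
t=3.600: state=(8.248)
t=3.800: state=(8.253)
t=4.000: state=(8.256)
t=4.200: state=(8.258)
t=4.400: state=(8.260)
t=4.600: state=(8.261)
t=4.800: state=(8.262)
t=5.000: state=(8.262)
t=5.200: state=(8.262)
t=5.400: state=(8.263)
t=5.600: state=(8.263)
t=5.800: state=(8.263)
t=6.000: state=(8.263)
t=6.180: state=(8.263)

(x) = (8.263)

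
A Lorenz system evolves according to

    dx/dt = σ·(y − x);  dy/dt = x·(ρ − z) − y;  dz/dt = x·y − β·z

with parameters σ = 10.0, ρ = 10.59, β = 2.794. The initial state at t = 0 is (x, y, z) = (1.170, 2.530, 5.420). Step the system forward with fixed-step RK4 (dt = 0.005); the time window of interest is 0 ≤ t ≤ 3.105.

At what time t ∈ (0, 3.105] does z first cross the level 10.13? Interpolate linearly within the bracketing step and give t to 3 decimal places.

t = 0.477

t=0.000: state=(1.170, 2.530, 5.420)
step 1 (dt=0.005): k1=(13.600, 3.519, -12.183), k2=(13.348, 3.723, -12.002), k3=(13.359, 3.718, -12.004), k4=(13.118, 3.920, -11.824); state += dt/6·(k1+2k2+2k3+k4)
t=0.005: state=(1.237, 2.549, 5.360)
t=0.010: state=(1.301, 2.569, 5.302)
t=0.015: state=(1.364, 2.592, 5.245)
continuing one RK4 step at a time; state shown every 40 steps (Δt=0.2):
t=0.200: state=(3.341, 4.576, 4.398)
t=0.400: state=(6.424, 8.005, 7.605)
t=0.475: state=(7.397, 8.298, 10.062)
next step: t=0.480: state=(7.440, 8.273, 10.228) — z has crossed 10.13
linear interpolation between t=0.475 (10.06233) and t=0.480 (10.22796) → t≈0.477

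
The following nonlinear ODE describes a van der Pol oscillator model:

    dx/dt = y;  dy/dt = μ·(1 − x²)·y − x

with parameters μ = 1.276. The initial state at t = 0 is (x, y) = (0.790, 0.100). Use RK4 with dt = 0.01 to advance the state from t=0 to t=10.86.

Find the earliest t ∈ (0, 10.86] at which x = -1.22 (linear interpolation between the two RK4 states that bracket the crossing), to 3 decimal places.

t = 2.021

t=0.000: state=(0.790, 0.100)
step 1 (dt=0.01): k1=(0.100, -0.742), k2=(0.096, -0.744), k3=(0.096, -0.744), k4=(0.093, -0.747); state += dt/6·(k1+2k2+2k3+k4)
t=0.010: state=(0.791, 0.093)
t=0.020: state=(0.792, 0.085)
t=0.030: state=(0.793, 0.078)
continuing one RK4 step at a time; state shown every 50 steps (Δt=0.5):
t=0.500: state=(0.739, -0.318)
t=1.000: state=(0.453, -0.860)
t=1.500: state=(-0.174, -1.706)
t=2.000: state=(-1.180, -1.961)
t=2.020: state=(-1.218, -1.916)
next step: t=2.030: state=(-1.237, -1.891) — x has crossed -1.22
linear interpolation between t=2.020 (-1.21833) and t=2.030 (-1.23737) → t≈2.021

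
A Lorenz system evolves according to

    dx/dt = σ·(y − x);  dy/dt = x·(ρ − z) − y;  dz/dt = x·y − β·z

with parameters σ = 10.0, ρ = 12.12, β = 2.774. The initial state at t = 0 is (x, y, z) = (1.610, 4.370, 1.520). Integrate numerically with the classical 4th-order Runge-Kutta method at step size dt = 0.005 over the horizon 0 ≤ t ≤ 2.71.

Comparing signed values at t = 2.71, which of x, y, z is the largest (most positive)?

t=0.000: state=(1.610, 4.370, 1.520)
step 1 (dt=0.005): k1=(27.600, 12.696, 2.819), k2=(27.227, 13.384, 3.154), k3=(27.254, 13.371, 3.151), k4=(26.906, 14.046, 3.488); state += dt/6·(k1+2k2+2k3+k4)
t=0.005: state=(1.746, 4.437, 1.536)
t=0.010: state=(1.879, 4.510, 1.555)
t=0.015: state=(2.009, 4.590, 1.577)
continuing one RK4 step at a time; state shown every 20 steps (Δt=0.1):
t=0.100: state=(4.127, 6.745, 2.591)
t=0.200: state=(7.074, 10.241, 6.249)
t=0.300: state=(9.700, 11.172, 13.136)
t=0.400: state=(9.114, 6.541, 17.686)
t=0.500: state=(5.727, 2.240, 16.103)
t=0.600: state=(2.971, 1.046, 12.744)
t=0.700: state=(1.750, 1.111, 9.857)
t=0.800: state=(1.482, 1.511, 7.646)
t=0.900: state=(1.726, 2.168, 6.046)
t=1.000: state=(2.373, 3.241, 5.063)
t=1.100: state=(3.507, 4.932, 4.887)
t=1.200: state=(5.237, 7.246, 6.059)
t=1.300: state=(7.317, 9.264, 9.270)
t=1.400: state=(8.556, 8.806, 13.612)
t=1.500: state=(7.646, 5.759, 15.604)
t=1.600: state=(5.457, 3.303, 14.327)
t=1.700: state=(3.739, 2.521, 11.954)
t=1.800: state=(2.995, 2.677, 9.787)
t=1.900: state=(3.009, 3.321, 8.184)
t=2.000: state=(3.576, 4.388, 7.302)
t=2.100: state=(4.613, 5.857, 7.373)
t=2.200: state=(5.980, 7.393, 8.704)
t=2.300: state=(7.197, 8.068, 11.178)
t=2.400: state=(7.463, 7.070, 13.461)
t=2.500: state=(6.529, 5.211, 13.968)
t=2.600: state=(5.178, 3.939, 12.864)
t=2.700: state=(4.224, 3.586, 11.241)
t=2.710: state=(4.163, 3.590, 11.082)
compare at T: x=4.163, y=3.590, z=11.082

largest component: z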